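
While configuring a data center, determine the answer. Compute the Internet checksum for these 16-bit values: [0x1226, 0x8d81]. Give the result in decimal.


Given words: [0x1226, 0x8d81]
Step 1: Sum all words
Raw sum = 4646 + 36225 = 40871
One's complement = ~40871 & 0xFFFF = 24664

24664


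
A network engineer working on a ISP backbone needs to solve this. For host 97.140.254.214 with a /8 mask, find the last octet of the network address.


Given: IP = 97.140.254.214, prefix = /8
Subnet mask = 255.0.0.0
Last octet of IP: 214
Last octet of mask: 0
Network last octet = 214 AND 0 = 0

0


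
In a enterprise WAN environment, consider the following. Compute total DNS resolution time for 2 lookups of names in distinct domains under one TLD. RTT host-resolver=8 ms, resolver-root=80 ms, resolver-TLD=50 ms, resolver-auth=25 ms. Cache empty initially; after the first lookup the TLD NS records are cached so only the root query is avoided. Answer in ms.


Lookup 1 (cold cache): local + root + TLD + auth = 8 + 80 + 50 + 25 = 163 ms
Lookups 2..2 (TLD NS cached -> skip root; new domain -> still ask TLD and auth): local + TLD + auth = 8 + 50 + 25 = 83 ms each
Remaining 1 lookups: 1 * 83 = 83 ms
Total = 163 + 83 = 246 ms

246


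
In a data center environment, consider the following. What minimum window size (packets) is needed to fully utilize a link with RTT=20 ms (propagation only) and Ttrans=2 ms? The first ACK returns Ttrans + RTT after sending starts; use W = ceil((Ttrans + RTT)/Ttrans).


Given: Ttrans = 2 ms, RTT = 20 ms (= 2 * Tprop, Tprop = 10 ms)
Time until first ACK returns = Ttrans + RTT = 2 + 20 = 22 ms
Need W * Ttrans >= Ttrans + RTT  ->  W >= (Ttrans + RTT) / Ttrans
(Ttrans + RTT) / Ttrans = 22 / 2 = 11
W_min = ceil(11) = 11

11


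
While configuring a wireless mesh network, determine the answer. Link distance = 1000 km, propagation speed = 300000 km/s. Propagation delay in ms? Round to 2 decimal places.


Given: distance = 1000 km, speed = 300000 km/s
Delay = distance / speed = 1000 / 300000 seconds
Delay in ms = 1000 * 1000 / 300000
Delay = 3.3333 ms
Rounded to 2 dp = 3.33 ms

3.33


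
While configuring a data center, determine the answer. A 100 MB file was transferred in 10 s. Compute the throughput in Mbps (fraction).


Given: file = 100 MB, time = 10 s
File in Mb = 100 * 8 = 800 Mb
Throughput = 800 / 10 Mbps
Throughput = 80 Mbps

80


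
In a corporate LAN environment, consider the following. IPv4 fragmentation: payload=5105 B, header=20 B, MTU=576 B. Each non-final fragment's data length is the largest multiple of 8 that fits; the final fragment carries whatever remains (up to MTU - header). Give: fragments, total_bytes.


Max data per non-final fragment = floor((MTU - header)/8)*8 = floor((576 - 20)/8)*8 = floor(556/8)*8 = 552 B
Final fragment needs no 8-byte alignment: it can carry up to MTU - header = 556 B
Non-final fragments needed = ceil((payload - 556) / 552) = ceil(4549/552) = ceil(8.2409) = 9
Number of fragments = 9 + 1 = 10
Fragment sizes (data): 9 * 552 B + 137 B (last, 137 <= 556 OK)
Total bytes sent = payload + n_frags * header = 5105 + 10*20 = 5105 + 200 = 5305 B

10, 5305


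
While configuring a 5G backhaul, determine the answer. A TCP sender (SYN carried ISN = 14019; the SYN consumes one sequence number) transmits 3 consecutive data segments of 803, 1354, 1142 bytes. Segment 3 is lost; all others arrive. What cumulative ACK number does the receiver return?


SYN uses sequence number 14019; first data byte = ISN + 1 = 14020.
Segment 1: SEQ = 14020, len = 803 B, covers [14020, 14822]
Segment 2: SEQ = 14823, len = 1354 B, covers [14823, 16176]
Segment 3: SEQ = 16177, len = 1142 B, covers [16177, 17318] [LOST]
In-order data received: bytes [14020, 16176] (segments 1..2).
Segment 3 missing -> gap begins at byte 16177.
Cumulative ACK = next expected in-order byte = 14020 + 803 + 1354 = 16177

16177


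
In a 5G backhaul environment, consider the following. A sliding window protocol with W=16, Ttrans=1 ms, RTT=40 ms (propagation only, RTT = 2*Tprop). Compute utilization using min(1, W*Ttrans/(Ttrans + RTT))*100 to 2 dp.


Given: W = 16, Ttrans = 1 ms, RTT = 40 ms (= 2 * Tprop, Tprop = 20 ms)
Cycle time = Ttrans + RTT = 1 + 40 = 41 ms (first packet sent until its ACK returns)
W * Ttrans = 16 * 1 = 16 ms of sending per cycle
W * Ttrans / (Ttrans + RTT) = 16 / 41 = 0.390244
U = min(1, 0.390244) = 0.390244
U% = 39.02%

39.02


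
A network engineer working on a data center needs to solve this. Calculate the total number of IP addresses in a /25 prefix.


Given: CIDR prefix /25
Host bits = 32 - 25 = 7
Total addresses = 2^7 = 128

128


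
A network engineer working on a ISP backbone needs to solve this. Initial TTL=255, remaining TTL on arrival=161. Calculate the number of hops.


Given: initial TTL = 255, received TTL = 161
Hops = initial TTL - received TTL
Hops = 255 - 161 = 94

94


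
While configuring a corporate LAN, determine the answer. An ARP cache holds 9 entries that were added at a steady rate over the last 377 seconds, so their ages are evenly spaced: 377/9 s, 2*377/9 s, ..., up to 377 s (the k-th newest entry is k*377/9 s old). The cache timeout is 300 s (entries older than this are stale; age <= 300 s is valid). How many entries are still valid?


Ages are k * 377/9 s for k = 1..9 (spacing = 41.8889 s).
Entry k is valid iff k * 377/9 <= 300 iff k <= 9 * 300 / 377 = 7.1618
n_valid = floor(7.1618) = 7
(n_stale = 9 - 7 = 2)

7


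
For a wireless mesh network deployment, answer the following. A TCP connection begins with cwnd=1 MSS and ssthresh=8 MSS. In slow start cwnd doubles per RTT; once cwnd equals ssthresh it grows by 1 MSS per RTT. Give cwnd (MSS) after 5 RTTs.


RTT 0: cwnd = 1 MSS (initial)
RTT 1: cwnd = 2 MSS (slow start, doubled)
RTT 2: cwnd = 4 MSS (slow start, doubled)
RTT 3: cwnd = 8 MSS (slow start, doubled)
RTT 4: cwnd = 9 MSS (congestion avoidance, +1)
RTT 5: cwnd = 10 MSS (congestion avoidance, +1)

10


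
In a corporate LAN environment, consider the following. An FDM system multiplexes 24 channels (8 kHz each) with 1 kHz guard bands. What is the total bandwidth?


Given: 24 channels, 8 kHz each, guard = 1 kHz
Channel bandwidth = 24 * 8 = 192 kHz
Guard bands = 23 gaps * 1 kHz = 23 kHz
Total = 192 + 23 = 215 kHz

215


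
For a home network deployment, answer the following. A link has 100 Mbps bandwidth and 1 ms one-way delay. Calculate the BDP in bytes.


Given: bandwidth = 100 Mbps, delay = 1 ms
BDP in bits = 100 * 10^6 * 1 / 1000
BDP in bits = 100000
BDP in bytes = 100000 / 8 = 12500

12500


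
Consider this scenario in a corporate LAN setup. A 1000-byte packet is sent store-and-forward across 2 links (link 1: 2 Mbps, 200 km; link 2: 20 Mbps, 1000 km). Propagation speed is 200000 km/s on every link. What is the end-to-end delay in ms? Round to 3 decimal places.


Packet = 1000 bytes = 8000 bits. Store-and-forward: sum (t_trans + t_prop) per link.
Link 1: t_trans = 8000/(2*10^6) s = 4.0000 ms; t_prop = 200/200000 s = 1.0000 ms; subtotal = 5.0000 ms
Link 2: t_trans = 8000/(20*10^6) s = 0.4000 ms; t_prop = 1000/200000 s = 5.0000 ms; subtotal = 5.4000 ms
End-to-end = 5.0000 + 5.4000 = 10.4000 ms -> 10.400 ms (3 dp)

10.400


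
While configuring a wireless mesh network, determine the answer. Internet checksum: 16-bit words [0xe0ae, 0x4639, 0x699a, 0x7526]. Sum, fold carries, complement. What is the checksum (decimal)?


Given words: [0xe0ae, 0x4639, 0x699a, 0x7526]
Step 1: Sum all words
Raw sum = 57518 + 17977 + 27034 + 29990 = 132519
Step 2: Fold carry: (1447 + 2) = 1449
One's complement = ~1449 & 0xFFFF = 64086

64086


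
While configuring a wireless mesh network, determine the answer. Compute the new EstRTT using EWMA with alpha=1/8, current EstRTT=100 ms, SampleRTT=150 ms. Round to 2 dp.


Given: EstRTT = 100 ms, SampleRTT = 150 ms, alpha = 1/8
New EstRTT = (1 - alpha) * EstRTT + alpha * SampleRTT
(7/8) * 100 = 87.5
(1/8) * 150 = 18.75
New EstRTT = 87.5 + 18.75 = 106.25 ms -> 106.25 ms (2 dp)

106.25


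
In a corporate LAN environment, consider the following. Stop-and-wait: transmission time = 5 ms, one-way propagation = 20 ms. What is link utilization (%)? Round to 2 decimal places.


Given: Ttrans = 5 ms, Tprop = 20 ms
RTT = 2 * Tprop = 2 * 20 = 40 ms
U = Ttrans / (Ttrans + RTT)
U = 5 / (5 + 40)
U = 5 / 45 = 0.111111
U% = 11.11%

11.11


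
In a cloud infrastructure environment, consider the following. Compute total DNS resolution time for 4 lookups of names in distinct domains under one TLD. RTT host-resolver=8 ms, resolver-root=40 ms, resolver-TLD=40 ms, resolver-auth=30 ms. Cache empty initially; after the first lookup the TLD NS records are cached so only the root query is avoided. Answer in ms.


Lookup 1 (cold cache): local + root + TLD + auth = 8 + 40 + 40 + 30 = 118 ms
Lookups 2..4 (TLD NS cached -> skip root; new domain -> still ask TLD and auth): local + TLD + auth = 8 + 40 + 30 = 78 ms each
Remaining 3 lookups: 3 * 78 = 234 ms
Total = 118 + 234 = 352 ms

352


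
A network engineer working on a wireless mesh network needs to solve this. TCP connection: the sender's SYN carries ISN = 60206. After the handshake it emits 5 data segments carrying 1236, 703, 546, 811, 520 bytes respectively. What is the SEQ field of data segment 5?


The SYN occupies sequence number ISN = 60206, so the first data byte is ISN + 1 = 60207.
SEQ of data segment i = (ISN + 1) + sum of payload sizes of segments 1..i-1.
Segment 1: SEQ = 60207, payload = 1236 bytes
Segment 2: SEQ = 61443, payload = 703 bytes
Segment 3: SEQ = 62146, payload = 546 bytes
Segment 4: SEQ = 62692, payload = 811 bytes
Segment 5: SEQ = 63503, payload = 520 bytes
SEQ of segment 5 = 60207 + 1236 + 703 + 546 + 811 = 63503

63503


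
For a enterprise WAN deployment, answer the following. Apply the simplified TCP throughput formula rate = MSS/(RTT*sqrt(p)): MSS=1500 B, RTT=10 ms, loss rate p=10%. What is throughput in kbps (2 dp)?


Given: MSS = 1500 bytes, RTT = 10 ms, loss = 10%
RTT in seconds = 10 / 1000 = 0.01
Loss rate = 10% = 0.1
sqrt(loss) = sqrt(0.1) = 0.316227766017
Throughput (bytes/s) = 1500 / (0.01 * 0.316227766017) = 474341.6490
Throughput (kbps) = 474341.6490 * 8 / 1000 = 3794.733192 -> 3794.73 kbps (2 dp)

3794.73


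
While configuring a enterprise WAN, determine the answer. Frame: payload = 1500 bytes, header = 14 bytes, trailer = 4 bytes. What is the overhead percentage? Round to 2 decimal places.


Given: payload = 1500 B, header = 14 B, trailer = 4 B
Overhead bytes = header + trailer = 14 + 4 = 18
Total frame = payload + overhead = 1500 + 18 = 1518
Overhead % = 18 / 1518 * 100 = 1.1858% -> 1.19% (2 dp)

1.19


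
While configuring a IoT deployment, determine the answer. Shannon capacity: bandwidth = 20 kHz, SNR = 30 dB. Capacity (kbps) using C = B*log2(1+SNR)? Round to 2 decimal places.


Given: B = 20 kHz, SNR = 30 dB
SNR linear = 10^(30/10) = 1000
1 + SNR = 1001
log2(1001) = 9.9672262588
C = 20 * 1000 * 9.9672262588 = 199344.5252 bps
C = 199.344525 kbps -> 199.34 kbps (2 dp)

199.34


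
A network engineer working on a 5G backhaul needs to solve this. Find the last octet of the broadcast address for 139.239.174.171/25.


Given: IP = 139.239.174.171, prefix = /25
Host bits = 32 - 25 = 7
Network last octet = 171 AND mask = 128
Host part size = 2^7 - 1 = 127
Broadcast last octet = 128 OR 127 = 255

255


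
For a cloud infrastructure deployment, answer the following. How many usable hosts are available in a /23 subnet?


Given: subnet mask /23
Host bits = 32 - 23 = 9
Total addresses = 2^9 = 512
Usable hosts = 512 - 2 (network + broadcast) = 510

510


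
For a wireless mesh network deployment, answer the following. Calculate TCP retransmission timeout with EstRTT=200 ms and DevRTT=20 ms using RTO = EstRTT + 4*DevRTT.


Given: EstRTT = 200 ms, DevRTT = 20 ms
Timeout = EstRTT + 4 * DevRTT
4 * DevRTT = 4 * 20 = 80
Timeout = 200 + 80 = 280 ms

280


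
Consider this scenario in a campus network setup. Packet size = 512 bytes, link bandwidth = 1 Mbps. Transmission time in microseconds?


Given: packet = 512 bytes, bandwidth = 1 Mbps
Packet in bits = 512 * 8 = 4096 bits
Bandwidth = 1 * 10^6 = 1000000 bps
Time = 4096 / 1000000 seconds
Time in us = 4096 * 10^6 / 1000000 = 4096

4096


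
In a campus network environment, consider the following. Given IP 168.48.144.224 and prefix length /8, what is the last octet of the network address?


Given: IP = 168.48.144.224, prefix = /8
Subnet mask = 255.0.0.0
Last octet of IP: 224
Last octet of mask: 0
Network last octet = 224 AND 0 = 0

0


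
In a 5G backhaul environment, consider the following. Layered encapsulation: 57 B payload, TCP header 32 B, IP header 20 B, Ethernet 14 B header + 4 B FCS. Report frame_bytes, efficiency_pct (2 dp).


TCP segment = 57 + 32 = 89 B
IP packet = 89 + 20 = 109 B
Ethernet frame = 109 + 14 + 4 = 127 B
Efficiency = app / frame = 57 / 127 = 0.448819 = 44.8819% -> 44.88% (2 dp)

127, 44.88


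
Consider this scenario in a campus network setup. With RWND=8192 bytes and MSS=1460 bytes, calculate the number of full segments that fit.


Given: RWND = 8192 bytes, MSS = 1460 bytes
Full segments = floor(RWND / MSS)
Full segments = floor(8192 / 1460)
Full segments = floor(5.611) = 5

5


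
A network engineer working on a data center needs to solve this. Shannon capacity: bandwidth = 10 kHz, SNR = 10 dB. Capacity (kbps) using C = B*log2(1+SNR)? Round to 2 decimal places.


Given: B = 10 kHz, SNR = 10 dB
SNR linear = 10^(10/10) = 10
1 + SNR = 11
log2(11) = 3.4594316186
C = 10 * 1000 * 3.4594316186 = 34594.3162 bps
C = 34.594316 kbps -> 34.59 kbps (2 dp)

34.59


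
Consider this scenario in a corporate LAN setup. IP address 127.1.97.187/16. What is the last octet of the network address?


Given: IP = 127.1.97.187, prefix = /16
Subnet mask = 255.255.0.0
Last octet of IP: 187
Last octet of mask: 0
Network last octet = 187 AND 0 = 0

0


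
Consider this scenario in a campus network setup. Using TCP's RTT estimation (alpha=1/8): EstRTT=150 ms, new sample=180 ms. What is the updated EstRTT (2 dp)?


Given: EstRTT = 150 ms, SampleRTT = 180 ms, alpha = 1/8
New EstRTT = (1 - alpha) * EstRTT + alpha * SampleRTT
(7/8) * 150 = 131.25
(1/8) * 180 = 22.5
New EstRTT = 131.25 + 22.5 = 153.75 ms -> 153.75 ms (2 dp)

153.75


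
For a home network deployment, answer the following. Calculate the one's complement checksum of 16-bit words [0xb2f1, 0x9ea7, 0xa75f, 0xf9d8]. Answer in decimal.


Given words: [0xb2f1, 0x9ea7, 0xa75f, 0xf9d8]
Step 1: Sum all words
Raw sum = 45809 + 40615 + 42847 + 63960 = 193231
Step 2: Fold carry: (62159 + 2) = 62161
One's complement = ~62161 & 0xFFFF = 3374

3374


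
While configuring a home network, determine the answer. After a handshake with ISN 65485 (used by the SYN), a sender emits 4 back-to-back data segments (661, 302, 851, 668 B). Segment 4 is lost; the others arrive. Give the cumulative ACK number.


SYN uses sequence number 65485; first data byte = ISN + 1 = 65486.
Segment 1: SEQ = 65486, len = 661 B, covers [65486, 66146]
Segment 2: SEQ = 66147, len = 302 B, covers [66147, 66448]
Segment 3: SEQ = 66449, len = 851 B, covers [66449, 67299]
Segment 4: SEQ = 67300, len = 668 B, covers [67300, 67967] [LOST]
In-order data received: bytes [65486, 67299] (segments 1..3).
Segment 4 missing -> gap begins at byte 67300.
Cumulative ACK = next expected in-order byte = 65486 + 661 + 302 + 851 = 67300

67300


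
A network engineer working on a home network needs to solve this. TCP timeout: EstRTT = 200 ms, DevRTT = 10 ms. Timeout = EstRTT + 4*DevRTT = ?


Given: EstRTT = 200 ms, DevRTT = 10 ms
Timeout = EstRTT + 4 * DevRTT
4 * DevRTT = 4 * 10 = 40
Timeout = 200 + 40 = 240 ms

240


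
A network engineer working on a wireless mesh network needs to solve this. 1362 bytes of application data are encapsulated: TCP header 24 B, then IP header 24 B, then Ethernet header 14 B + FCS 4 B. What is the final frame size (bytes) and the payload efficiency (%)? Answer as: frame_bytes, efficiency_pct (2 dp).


TCP segment = 1362 + 24 = 1386 B
IP packet = 1386 + 24 = 1410 B
Ethernet frame = 1410 + 14 + 4 = 1428 B
Efficiency = app / frame = 1362 / 1428 = 0.953782 = 95.3782% -> 95.38% (2 dp)

1428, 95.38


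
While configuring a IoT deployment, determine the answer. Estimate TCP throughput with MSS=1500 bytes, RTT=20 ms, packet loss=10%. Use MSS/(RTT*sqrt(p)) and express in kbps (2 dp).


Given: MSS = 1500 bytes, RTT = 20 ms, loss = 10%
RTT in seconds = 20 / 1000 = 0.02
Loss rate = 10% = 0.1
sqrt(loss) = sqrt(0.1) = 0.316227766017
Throughput (bytes/s) = 1500 / (0.02 * 0.316227766017) = 237170.8245
Throughput (kbps) = 237170.8245 * 8 / 1000 = 1897.366596 -> 1897.37 kbps (2 dp)

1897.37


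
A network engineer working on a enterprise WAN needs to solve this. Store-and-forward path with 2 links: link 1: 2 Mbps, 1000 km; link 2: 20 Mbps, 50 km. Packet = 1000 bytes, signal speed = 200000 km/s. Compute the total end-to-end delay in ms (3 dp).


Packet = 1000 bytes = 8000 bits. Store-and-forward: sum (t_trans + t_prop) per link.
Link 1: t_trans = 8000/(2*10^6) s = 4.0000 ms; t_prop = 1000/200000 s = 5.0000 ms; subtotal = 9.0000 ms
Link 2: t_trans = 8000/(20*10^6) s = 0.4000 ms; t_prop = 50/200000 s = 0.2500 ms; subtotal = 0.6500 ms
End-to-end = 9.0000 + 0.6500 = 9.6500 ms -> 9.650 ms (3 dp)

9.650


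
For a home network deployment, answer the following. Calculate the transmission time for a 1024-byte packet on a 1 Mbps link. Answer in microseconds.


Given: packet = 1024 bytes, bandwidth = 1 Mbps
Packet in bits = 1024 * 8 = 8192 bits
Bandwidth = 1 * 10^6 = 1000000 bps
Time = 8192 / 1000000 seconds
Time in us = 8192 * 10^6 / 1000000 = 8192

8192


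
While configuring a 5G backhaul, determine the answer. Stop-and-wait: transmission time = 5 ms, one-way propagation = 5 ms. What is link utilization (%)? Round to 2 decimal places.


Given: Ttrans = 5 ms, Tprop = 5 ms
RTT = 2 * Tprop = 2 * 5 = 10 ms
U = Ttrans / (Ttrans + RTT)
U = 5 / (5 + 10)
U = 5 / 15 = 0.333333
U% = 33.33%

33.33


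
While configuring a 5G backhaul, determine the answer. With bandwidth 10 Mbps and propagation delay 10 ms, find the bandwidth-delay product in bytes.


Given: bandwidth = 10 Mbps, delay = 10 ms
BDP in bits = 10 * 10^6 * 10 / 1000
BDP in bits = 100000
BDP in bytes = 100000 / 8 = 12500

12500


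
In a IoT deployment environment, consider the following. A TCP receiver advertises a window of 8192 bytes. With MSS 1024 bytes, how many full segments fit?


Given: RWND = 8192 bytes, MSS = 1024 bytes
Full segments = floor(RWND / MSS)
Full segments = floor(8192 / 1024)
Full segments = floor(8.0) = 8

8


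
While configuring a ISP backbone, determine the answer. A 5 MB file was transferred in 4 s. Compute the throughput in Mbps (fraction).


Given: file = 5 MB, time = 4 s
File in Mb = 5 * 8 = 40 Mb
Throughput = 40 / 4 Mbps
Throughput = 10 Mbps

10


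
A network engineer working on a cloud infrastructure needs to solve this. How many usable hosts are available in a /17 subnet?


Given: subnet mask /17
Host bits = 32 - 17 = 15
Total addresses = 2^15 = 32768
Usable hosts = 32768 - 2 (network + broadcast) = 32766

32766


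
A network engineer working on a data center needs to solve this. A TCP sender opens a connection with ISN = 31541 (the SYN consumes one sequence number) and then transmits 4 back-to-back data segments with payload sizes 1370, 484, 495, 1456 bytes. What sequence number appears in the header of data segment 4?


The SYN occupies sequence number ISN = 31541, so the first data byte is ISN + 1 = 31542.
SEQ of data segment i = (ISN + 1) + sum of payload sizes of segments 1..i-1.
Segment 1: SEQ = 31542, payload = 1370 bytes
Segment 2: SEQ = 32912, payload = 484 bytes
Segment 3: SEQ = 33396, payload = 495 bytes
Segment 4: SEQ = 33891, payload = 1456 bytes
SEQ of segment 4 = 31542 + 1370 + 484 + 495 = 33891

33891


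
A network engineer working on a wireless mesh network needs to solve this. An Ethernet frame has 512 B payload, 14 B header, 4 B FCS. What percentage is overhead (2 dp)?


Given: payload = 512 B, header = 14 B, trailer = 4 B
Overhead bytes = header + trailer = 14 + 4 = 18
Total frame = payload + overhead = 512 + 18 = 530
Overhead % = 18 / 530 * 100 = 3.3962% -> 3.40% (2 dp)

3.40


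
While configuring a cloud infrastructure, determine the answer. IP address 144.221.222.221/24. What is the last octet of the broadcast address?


Given: IP = 144.221.222.221, prefix = /24
Host bits = 32 - 24 = 8
Network last octet = 221 AND mask = 0
Host part size = 2^8 - 1 = 255
Broadcast last octet = 0 OR 255 = 255

255


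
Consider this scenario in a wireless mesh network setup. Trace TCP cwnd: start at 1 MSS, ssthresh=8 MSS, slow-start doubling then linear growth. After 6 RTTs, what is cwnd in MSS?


RTT 0: cwnd = 1 MSS (initial)
RTT 1: cwnd = 2 MSS (slow start, doubled)
RTT 2: cwnd = 4 MSS (slow start, doubled)
RTT 3: cwnd = 8 MSS (slow start, doubled)
RTT 4: cwnd = 9 MSS (congestion avoidance, +1)
RTT 5: cwnd = 10 MSS (congestion avoidance, +1)
RTT 6: cwnd = 11 MSS (congestion avoidance, +1)

11


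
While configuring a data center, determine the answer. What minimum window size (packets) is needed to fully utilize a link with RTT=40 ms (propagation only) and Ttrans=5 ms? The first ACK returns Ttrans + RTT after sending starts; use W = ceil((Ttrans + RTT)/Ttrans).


Given: Ttrans = 5 ms, RTT = 40 ms (= 2 * Tprop, Tprop = 20 ms)
Time until first ACK returns = Ttrans + RTT = 5 + 40 = 45 ms
Need W * Ttrans >= Ttrans + RTT  ->  W >= (Ttrans + RTT) / Ttrans
(Ttrans + RTT) / Ttrans = 45 / 5 = 9
W_min = ceil(9) = 9

9


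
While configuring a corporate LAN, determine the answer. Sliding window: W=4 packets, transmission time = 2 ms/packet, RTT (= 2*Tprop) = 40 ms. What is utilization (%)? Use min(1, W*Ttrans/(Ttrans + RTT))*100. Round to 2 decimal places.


Given: W = 4, Ttrans = 2 ms, RTT = 40 ms (= 2 * Tprop, Tprop = 20 ms)
Cycle time = Ttrans + RTT = 2 + 40 = 42 ms (first packet sent until its ACK returns)
W * Ttrans = 4 * 2 = 8 ms of sending per cycle
W * Ttrans / (Ttrans + RTT) = 8 / 42 = 0.190476
U = min(1, 0.190476) = 0.190476
U% = 19.05%

19.05


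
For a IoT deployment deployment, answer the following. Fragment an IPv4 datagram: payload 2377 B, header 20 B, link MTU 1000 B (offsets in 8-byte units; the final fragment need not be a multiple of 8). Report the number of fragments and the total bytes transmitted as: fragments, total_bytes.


Max data per non-final fragment = floor((MTU - header)/8)*8 = floor((1000 - 20)/8)*8 = floor(980/8)*8 = 976 B
Final fragment needs no 8-byte alignment: it can carry up to MTU - header = 980 B
Non-final fragments needed = ceil((payload - 980) / 976) = ceil(1397/976) = ceil(1.4314) = 2
Number of fragments = 2 + 1 = 3
Fragment sizes (data): 2 * 976 B + 425 B (last, 425 <= 980 OK)
Total bytes sent = payload + n_frags * header = 2377 + 3*20 = 2377 + 60 = 2437 B

3, 2437


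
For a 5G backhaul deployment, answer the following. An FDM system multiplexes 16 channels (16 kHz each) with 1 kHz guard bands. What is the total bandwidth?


Given: 16 channels, 16 kHz each, guard = 1 kHz
Channel bandwidth = 16 * 16 = 256 kHz
Guard bands = 15 gaps * 1 kHz = 15 kHz
Total = 256 + 15 = 271 kHz

271


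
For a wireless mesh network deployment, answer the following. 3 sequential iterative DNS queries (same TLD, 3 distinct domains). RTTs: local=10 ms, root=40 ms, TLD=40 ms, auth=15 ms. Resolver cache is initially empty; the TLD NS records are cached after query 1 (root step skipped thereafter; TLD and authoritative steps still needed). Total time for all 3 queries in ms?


Lookup 1 (cold cache): local + root + TLD + auth = 10 + 40 + 40 + 15 = 105 ms
Lookups 2..3 (TLD NS cached -> skip root; new domain -> still ask TLD and auth): local + TLD + auth = 10 + 40 + 15 = 65 ms each
Remaining 2 lookups: 2 * 65 = 130 ms
Total = 105 + 130 = 235 ms

235


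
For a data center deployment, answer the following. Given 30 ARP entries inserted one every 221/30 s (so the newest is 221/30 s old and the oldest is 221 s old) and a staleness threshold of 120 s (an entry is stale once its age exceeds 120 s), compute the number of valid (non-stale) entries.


Ages are k * 221/30 s for k = 1..30 (spacing = 7.3667 s).
Entry k is valid iff k * 221/30 <= 120 iff k <= 30 * 120 / 221 = 16.2896
n_valid = floor(16.2896) = 16
(n_stale = 30 - 16 = 14)

16


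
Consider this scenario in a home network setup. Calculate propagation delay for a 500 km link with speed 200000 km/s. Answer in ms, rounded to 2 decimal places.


Given: distance = 500 km, speed = 200000 km/s
Delay = distance / speed = 500 / 200000 seconds
Delay in ms = 500 * 1000 / 200000
Delay = 2.5000 ms
Rounded to 2 dp = 2.50 ms

2.50


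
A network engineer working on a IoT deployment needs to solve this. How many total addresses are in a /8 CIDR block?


Given: CIDR prefix /8
Host bits = 32 - 8 = 24
Total addresses = 2^24 = 16777216

16777216


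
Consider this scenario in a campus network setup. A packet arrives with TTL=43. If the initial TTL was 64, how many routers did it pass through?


Given: initial TTL = 64, received TTL = 43
Hops = initial TTL - received TTL
Hops = 64 - 43 = 21

21


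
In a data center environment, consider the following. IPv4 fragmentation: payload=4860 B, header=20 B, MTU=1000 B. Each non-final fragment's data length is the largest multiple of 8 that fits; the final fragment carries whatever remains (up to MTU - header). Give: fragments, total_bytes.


Max data per non-final fragment = floor((MTU - header)/8)*8 = floor((1000 - 20)/8)*8 = floor(980/8)*8 = 976 B
Final fragment needs no 8-byte alignment: it can carry up to MTU - header = 980 B
Non-final fragments needed = ceil((payload - 980) / 976) = ceil(3880/976) = ceil(3.9754) = 4
Number of fragments = 4 + 1 = 5
Fragment sizes (data): 4 * 976 B + 956 B (last, 956 <= 980 OK)
Total bytes sent = payload + n_frags * header = 4860 + 5*20 = 4860 + 100 = 4960 B

5, 4960


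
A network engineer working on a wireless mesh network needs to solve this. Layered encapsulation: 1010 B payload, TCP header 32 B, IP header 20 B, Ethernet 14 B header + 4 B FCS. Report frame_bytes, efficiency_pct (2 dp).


TCP segment = 1010 + 32 = 1042 B
IP packet = 1042 + 20 = 1062 B
Ethernet frame = 1062 + 14 + 4 = 1080 B
Efficiency = app / frame = 1010 / 1080 = 0.935185 = 93.5185% -> 93.52% (2 dp)

1080, 93.52


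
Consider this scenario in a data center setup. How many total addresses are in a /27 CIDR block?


Given: CIDR prefix /27
Host bits = 32 - 27 = 5
Total addresses = 2^5 = 32

32


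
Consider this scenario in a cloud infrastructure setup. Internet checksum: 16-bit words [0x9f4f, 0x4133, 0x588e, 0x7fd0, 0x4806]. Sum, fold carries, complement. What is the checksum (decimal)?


Given words: [0x9f4f, 0x4133, 0x588e, 0x7fd0, 0x4806]
Step 1: Sum all words
Raw sum = 40783 + 16691 + 22670 + 32720 + 18438 = 131302
Step 2: Fold carry: (230 + 2) = 232
One's complement = ~232 & 0xFFFF = 65303

65303


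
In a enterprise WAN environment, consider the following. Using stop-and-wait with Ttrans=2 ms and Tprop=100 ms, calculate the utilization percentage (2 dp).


Given: Ttrans = 2 ms, Tprop = 100 ms
RTT = 2 * Tprop = 2 * 100 = 200 ms
U = Ttrans / (Ttrans + RTT)
U = 2 / (2 + 200)
U = 2 / 202 = 0.009901
U% = 0.99%

0.99


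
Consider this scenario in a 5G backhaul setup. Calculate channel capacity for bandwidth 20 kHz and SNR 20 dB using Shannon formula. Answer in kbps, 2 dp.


Given: B = 20 kHz, SNR = 20 dB
SNR linear = 10^(20/10) = 100
1 + SNR = 101
log2(101) = 6.6582114828
C = 20 * 1000 * 6.6582114828 = 133164.2297 bps
C = 133.164230 kbps -> 133.16 kbps (2 dp)

133.16


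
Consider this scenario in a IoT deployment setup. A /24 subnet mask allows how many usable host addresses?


Given: subnet mask /24
Host bits = 32 - 24 = 8
Total addresses = 2^8 = 256
Usable hosts = 256 - 2 (network + broadcast) = 254

254


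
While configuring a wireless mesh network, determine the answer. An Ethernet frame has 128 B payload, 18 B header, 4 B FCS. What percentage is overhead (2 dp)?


Given: payload = 128 B, header = 18 B, trailer = 4 B
Overhead bytes = header + trailer = 18 + 4 = 22
Total frame = payload + overhead = 128 + 22 = 150
Overhead % = 22 / 150 * 100 = 14.6667% -> 14.67% (2 dp)

14.67


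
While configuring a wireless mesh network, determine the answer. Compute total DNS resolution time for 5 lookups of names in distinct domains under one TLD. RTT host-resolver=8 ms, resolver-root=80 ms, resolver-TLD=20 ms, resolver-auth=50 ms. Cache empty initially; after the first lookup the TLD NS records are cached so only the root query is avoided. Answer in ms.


Lookup 1 (cold cache): local + root + TLD + auth = 8 + 80 + 20 + 50 = 158 ms
Lookups 2..5 (TLD NS cached -> skip root; new domain -> still ask TLD and auth): local + TLD + auth = 8 + 20 + 50 = 78 ms each
Remaining 4 lookups: 4 * 78 = 312 ms
Total = 158 + 312 = 470 ms

470


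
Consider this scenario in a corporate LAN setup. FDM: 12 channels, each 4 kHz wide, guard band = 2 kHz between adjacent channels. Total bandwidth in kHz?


Given: 12 channels, 4 kHz each, guard = 2 kHz
Channel bandwidth = 12 * 4 = 48 kHz
Guard bands = 11 gaps * 2 kHz = 22 kHz
Total = 48 + 22 = 70 kHz

70


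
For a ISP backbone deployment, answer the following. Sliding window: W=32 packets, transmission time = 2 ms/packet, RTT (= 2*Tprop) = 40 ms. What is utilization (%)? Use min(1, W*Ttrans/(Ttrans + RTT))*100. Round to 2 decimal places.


Given: W = 32, Ttrans = 2 ms, RTT = 40 ms (= 2 * Tprop, Tprop = 20 ms)
Cycle time = Ttrans + RTT = 2 + 40 = 42 ms (first packet sent until its ACK returns)
W * Ttrans = 32 * 2 = 64 ms of sending per cycle
W * Ttrans / (Ttrans + RTT) = 64 / 42 = 1.523810
U = min(1, 1.523810) = 1.000000
U% = 100.00%

100.00


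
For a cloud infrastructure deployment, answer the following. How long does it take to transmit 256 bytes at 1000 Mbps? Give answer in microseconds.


Given: packet = 256 bytes, bandwidth = 1000 Mbps
Packet in bits = 256 * 8 = 2048 bits
Bandwidth = 1000 * 10^6 = 1000000000 bps
Time = 2048 / 1000000000 seconds
Time in us = 2048 * 10^6 / 1000000000 = 2.048

2.048


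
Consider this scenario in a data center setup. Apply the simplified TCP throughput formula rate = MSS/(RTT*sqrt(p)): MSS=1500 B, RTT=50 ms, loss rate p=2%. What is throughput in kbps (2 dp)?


Given: MSS = 1500 bytes, RTT = 50 ms, loss = 2%
RTT in seconds = 50 / 1000 = 0.05
Loss rate = 2% = 0.02
sqrt(loss) = sqrt(0.02) = 0.141421356237
Throughput (bytes/s) = 1500 / (0.05 * 0.141421356237) = 212132.0344
Throughput (kbps) = 212132.0344 * 8 / 1000 = 1697.056275 -> 1697.06 kbps (2 dp)

1697.06


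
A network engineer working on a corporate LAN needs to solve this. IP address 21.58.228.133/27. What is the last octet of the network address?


Given: IP = 21.58.228.133, prefix = /27
Subnet mask = 255.255.255.224
Last octet of IP: 133
Last octet of mask: 224
Network last octet = 133 AND 224 = 128

128


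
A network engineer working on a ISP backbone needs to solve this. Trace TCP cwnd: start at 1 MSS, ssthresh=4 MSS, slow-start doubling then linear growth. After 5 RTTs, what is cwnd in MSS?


RTT 0: cwnd = 1 MSS (initial)
RTT 1: cwnd = 2 MSS (slow start, doubled)
RTT 2: cwnd = 4 MSS (slow start, doubled)
RTT 3: cwnd = 5 MSS (congestion avoidance, +1)
RTT 4: cwnd = 6 MSS (congestion avoidance, +1)
RTT 5: cwnd = 7 MSS (congestion avoidance, +1)

7


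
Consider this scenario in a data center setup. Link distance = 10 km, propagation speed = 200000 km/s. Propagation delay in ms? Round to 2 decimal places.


Given: distance = 10 km, speed = 200000 km/s
Delay = distance / speed = 10 / 200000 seconds
Delay in ms = 10 * 1000 / 200000
Delay = 0.0500 ms
Rounded to 2 dp = 0.05 ms

0.05


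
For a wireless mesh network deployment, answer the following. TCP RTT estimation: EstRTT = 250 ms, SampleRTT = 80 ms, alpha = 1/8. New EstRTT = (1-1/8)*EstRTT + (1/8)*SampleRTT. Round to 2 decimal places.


Given: EstRTT = 250 ms, SampleRTT = 80 ms, alpha = 1/8
New EstRTT = (1 - alpha) * EstRTT + alpha * SampleRTT
(7/8) * 250 = 218.75
(1/8) * 80 = 10
New EstRTT = 218.75 + 10 = 228.75 ms -> 228.75 ms (2 dp)

228.75


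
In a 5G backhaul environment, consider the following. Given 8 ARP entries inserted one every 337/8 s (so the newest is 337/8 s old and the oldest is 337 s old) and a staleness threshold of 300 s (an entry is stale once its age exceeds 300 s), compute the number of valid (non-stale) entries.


Ages are k * 337/8 s for k = 1..8 (spacing = 42.1250 s).
Entry k is valid iff k * 337/8 <= 300 iff k <= 8 * 300 / 337 = 7.1217
n_valid = floor(7.1217) = 7
(n_stale = 8 - 7 = 1)

7


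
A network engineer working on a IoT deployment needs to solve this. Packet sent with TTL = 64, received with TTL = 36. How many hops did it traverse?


Given: initial TTL = 64, received TTL = 36
Hops = initial TTL - received TTL
Hops = 64 - 36 = 28

28


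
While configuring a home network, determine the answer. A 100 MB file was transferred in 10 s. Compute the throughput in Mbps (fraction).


Given: file = 100 MB, time = 10 s
File in Mb = 100 * 8 = 800 Mb
Throughput = 800 / 10 Mbps
Throughput = 80 Mbps

80


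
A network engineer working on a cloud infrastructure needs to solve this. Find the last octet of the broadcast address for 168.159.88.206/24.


Given: IP = 168.159.88.206, prefix = /24
Host bits = 32 - 24 = 8
Network last octet = 206 AND mask = 0
Host part size = 2^8 - 1 = 255
Broadcast last octet = 0 OR 255 = 255

255


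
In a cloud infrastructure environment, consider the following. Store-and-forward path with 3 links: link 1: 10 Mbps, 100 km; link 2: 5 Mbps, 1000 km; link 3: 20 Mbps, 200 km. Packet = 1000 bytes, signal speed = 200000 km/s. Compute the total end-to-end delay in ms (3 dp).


Packet = 1000 bytes = 8000 bits. Store-and-forward: sum (t_trans + t_prop) per link.
Link 1: t_trans = 8000/(10*10^6) s = 0.8000 ms; t_prop = 100/200000 s = 0.5000 ms; subtotal = 1.3000 ms
Link 2: t_trans = 8000/(5*10^6) s = 1.6000 ms; t_prop = 1000/200000 s = 5.0000 ms; subtotal = 6.6000 ms
Link 3: t_trans = 8000/(20*10^6) s = 0.4000 ms; t_prop = 200/200000 s = 1.0000 ms; subtotal = 1.4000 ms
End-to-end = 1.3000 + 6.6000 + 1.4000 = 9.3000 ms -> 9.300 ms (3 dp)

9.300


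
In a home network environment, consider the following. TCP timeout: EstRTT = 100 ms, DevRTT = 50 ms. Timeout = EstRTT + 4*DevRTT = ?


Given: EstRTT = 100 ms, DevRTT = 50 ms
Timeout = EstRTT + 4 * DevRTT
4 * DevRTT = 4 * 50 = 200
Timeout = 100 + 200 = 300 ms

300


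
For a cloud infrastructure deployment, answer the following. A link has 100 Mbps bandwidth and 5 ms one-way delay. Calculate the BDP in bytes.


Given: bandwidth = 100 Mbps, delay = 5 ms
BDP in bits = 100 * 10^6 * 5 / 1000
BDP in bits = 500000
BDP in bytes = 500000 / 8 = 62500

62500


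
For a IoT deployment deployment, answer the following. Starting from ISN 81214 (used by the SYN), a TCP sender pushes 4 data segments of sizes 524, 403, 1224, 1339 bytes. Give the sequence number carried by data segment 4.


The SYN occupies sequence number ISN = 81214, so the first data byte is ISN + 1 = 81215.
SEQ of data segment i = (ISN + 1) + sum of payload sizes of segments 1..i-1.
Segment 1: SEQ = 81215, payload = 524 bytes
Segment 2: SEQ = 81739, payload = 403 bytes
Segment 3: SEQ = 82142, payload = 1224 bytes
Segment 4: SEQ = 83366, payload = 1339 bytes
SEQ of segment 4 = 81215 + 524 + 403 + 1224 = 83366

83366


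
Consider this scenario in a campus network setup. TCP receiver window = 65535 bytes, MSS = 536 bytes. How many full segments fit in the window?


Given: RWND = 65535 bytes, MSS = 536 bytes
Full segments = floor(RWND / MSS)
Full segments = floor(65535 / 536)
Full segments = floor(122.2668) = 122

122


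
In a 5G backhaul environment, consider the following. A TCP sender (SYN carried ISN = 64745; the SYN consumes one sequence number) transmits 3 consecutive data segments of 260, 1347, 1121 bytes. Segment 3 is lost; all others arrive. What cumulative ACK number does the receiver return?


SYN uses sequence number 64745; first data byte = ISN + 1 = 64746.
Segment 1: SEQ = 64746, len = 260 B, covers [64746, 65005]
Segment 2: SEQ = 65006, len = 1347 B, covers [65006, 66352]
Segment 3: SEQ = 66353, len = 1121 B, covers [66353, 67473] [LOST]
In-order data received: bytes [64746, 66352] (segments 1..2).
Segment 3 missing -> gap begins at byte 66353.
Cumulative ACK = next expected in-order byte = 64746 + 260 + 1347 = 66353

66353


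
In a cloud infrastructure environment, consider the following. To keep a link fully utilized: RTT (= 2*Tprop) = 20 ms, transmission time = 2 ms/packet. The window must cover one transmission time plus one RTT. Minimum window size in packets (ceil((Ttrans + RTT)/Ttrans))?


Given: Ttrans = 2 ms, RTT = 20 ms (= 2 * Tprop, Tprop = 10 ms)
Time until first ACK returns = Ttrans + RTT = 2 + 20 = 22 ms
Need W * Ttrans >= Ttrans + RTT  ->  W >= (Ttrans + RTT) / Ttrans
(Ttrans + RTT) / Ttrans = 22 / 2 = 11
W_min = ceil(11) = 11

11


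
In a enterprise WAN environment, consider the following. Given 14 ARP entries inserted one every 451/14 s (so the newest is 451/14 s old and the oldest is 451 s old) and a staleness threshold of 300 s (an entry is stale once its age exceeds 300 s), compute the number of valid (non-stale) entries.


Ages are k * 451/14 s for k = 1..14 (spacing = 32.2143 s).
Entry k is valid iff k * 451/14 <= 300 iff k <= 14 * 300 / 451 = 9.3126
n_valid = floor(9.3126) = 9
(n_stale = 14 - 9 = 5)

9


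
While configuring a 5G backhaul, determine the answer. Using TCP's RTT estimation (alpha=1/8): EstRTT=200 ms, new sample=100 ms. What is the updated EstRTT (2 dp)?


Given: EstRTT = 200 ms, SampleRTT = 100 ms, alpha = 1/8
New EstRTT = (1 - alpha) * EstRTT + alpha * SampleRTT
(7/8) * 200 = 175
(1/8) * 100 = 12.5
New EstRTT = 175 + 12.5 = 187.5 ms -> 187.50 ms (2 dp)

187.50


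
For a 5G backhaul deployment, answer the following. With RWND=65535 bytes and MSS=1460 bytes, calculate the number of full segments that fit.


Given: RWND = 65535 bytes, MSS = 1460 bytes
Full segments = floor(RWND / MSS)
Full segments = floor(65535 / 1460)
Full segments = floor(44.887) = 44

44


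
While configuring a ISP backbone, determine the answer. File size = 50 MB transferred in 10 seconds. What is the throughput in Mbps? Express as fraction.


Given: file = 50 MB, time = 10 s
File in Mb = 50 * 8 = 400 Mb
Throughput = 400 / 10 Mbps
Throughput = 40 Mbps

40


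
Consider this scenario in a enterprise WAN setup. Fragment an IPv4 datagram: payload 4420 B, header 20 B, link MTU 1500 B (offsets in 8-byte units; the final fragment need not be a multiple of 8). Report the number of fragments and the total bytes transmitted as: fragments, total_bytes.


Max data per non-final fragment = floor((MTU - header)/8)*8 = floor((1500 - 20)/8)*8 = floor(1480/8)*8 = 1480 B
Final fragment needs no 8-byte alignment: it can carry up to MTU - header = 1480 B
Non-final fragments needed = ceil((payload - 1480) / 1480) = ceil(2940/1480) = ceil(1.9865) = 2
Number of fragments = 2 + 1 = 3
Fragment sizes (data): 2 * 1480 B + 1460 B (last, 1460 <= 1480 OK)
Total bytes sent = payload + n_frags * header = 4420 + 3*20 = 4420 + 60 = 4480 B

3, 4480


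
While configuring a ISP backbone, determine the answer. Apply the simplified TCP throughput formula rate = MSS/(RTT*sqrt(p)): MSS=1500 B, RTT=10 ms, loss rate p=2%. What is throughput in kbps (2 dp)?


Given: MSS = 1500 bytes, RTT = 10 ms, loss = 2%
RTT in seconds = 10 / 1000 = 0.01
Loss rate = 2% = 0.02
sqrt(loss) = sqrt(0.02) = 0.141421356237
Throughput (bytes/s) = 1500 / (0.01 * 0.141421356237) = 1060660.1718
Throughput (kbps) = 1060660.1718 * 8 / 1000 = 8485.281374 -> 8485.28 kbps (2 dp)

8485.28


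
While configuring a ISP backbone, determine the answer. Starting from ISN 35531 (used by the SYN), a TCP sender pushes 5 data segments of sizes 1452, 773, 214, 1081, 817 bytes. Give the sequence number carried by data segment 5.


The SYN occupies sequence number ISN = 35531, so the first data byte is ISN + 1 = 35532.
SEQ of data segment i = (ISN + 1) + sum of payload sizes of segments 1..i-1.
Segment 1: SEQ = 35532, payload = 1452 bytes
Segment 2: SEQ = 36984, payload = 773 bytes
Segment 3: SEQ = 37757, payload = 214 bytes
Segment 4: SEQ = 37971, payload = 1081 bytes
Segment 5: SEQ = 39052, payload = 817 bytes
SEQ of segment 5 = 35532 + 1452 + 773 + 214 + 1081 = 39052

39052
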